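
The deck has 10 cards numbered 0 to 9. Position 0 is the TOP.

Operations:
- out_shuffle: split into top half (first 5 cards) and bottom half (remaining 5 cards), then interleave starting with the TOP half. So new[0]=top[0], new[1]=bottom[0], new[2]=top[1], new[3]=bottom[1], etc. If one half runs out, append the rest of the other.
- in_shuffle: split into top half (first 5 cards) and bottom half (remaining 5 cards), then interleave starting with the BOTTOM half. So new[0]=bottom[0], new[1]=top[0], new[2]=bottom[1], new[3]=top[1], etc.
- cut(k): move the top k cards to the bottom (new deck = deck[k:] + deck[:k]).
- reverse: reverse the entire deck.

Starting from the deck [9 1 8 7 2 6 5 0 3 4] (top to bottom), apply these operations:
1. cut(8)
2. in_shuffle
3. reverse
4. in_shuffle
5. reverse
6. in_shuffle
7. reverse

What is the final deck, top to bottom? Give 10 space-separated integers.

Answer: 1 6 3 8 5 4 7 0 9 2

Derivation:
After op 1 (cut(8)): [3 4 9 1 8 7 2 6 5 0]
After op 2 (in_shuffle): [7 3 2 4 6 9 5 1 0 8]
After op 3 (reverse): [8 0 1 5 9 6 4 2 3 7]
After op 4 (in_shuffle): [6 8 4 0 2 1 3 5 7 9]
After op 5 (reverse): [9 7 5 3 1 2 0 4 8 6]
After op 6 (in_shuffle): [2 9 0 7 4 5 8 3 6 1]
After op 7 (reverse): [1 6 3 8 5 4 7 0 9 2]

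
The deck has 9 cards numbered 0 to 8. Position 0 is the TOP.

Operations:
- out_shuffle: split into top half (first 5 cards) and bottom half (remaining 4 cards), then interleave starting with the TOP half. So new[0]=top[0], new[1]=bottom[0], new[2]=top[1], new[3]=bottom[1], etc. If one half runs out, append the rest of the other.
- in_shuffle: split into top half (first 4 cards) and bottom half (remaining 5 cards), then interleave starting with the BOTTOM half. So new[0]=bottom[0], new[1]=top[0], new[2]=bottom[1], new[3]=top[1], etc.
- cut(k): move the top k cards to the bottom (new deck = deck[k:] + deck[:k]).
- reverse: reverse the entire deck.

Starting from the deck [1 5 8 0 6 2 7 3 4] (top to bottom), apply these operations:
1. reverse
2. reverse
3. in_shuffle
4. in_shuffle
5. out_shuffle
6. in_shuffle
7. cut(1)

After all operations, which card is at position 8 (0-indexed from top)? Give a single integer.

Answer: 8

Derivation:
After op 1 (reverse): [4 3 7 2 6 0 8 5 1]
After op 2 (reverse): [1 5 8 0 6 2 7 3 4]
After op 3 (in_shuffle): [6 1 2 5 7 8 3 0 4]
After op 4 (in_shuffle): [7 6 8 1 3 2 0 5 4]
After op 5 (out_shuffle): [7 2 6 0 8 5 1 4 3]
After op 6 (in_shuffle): [8 7 5 2 1 6 4 0 3]
After op 7 (cut(1)): [7 5 2 1 6 4 0 3 8]
Position 8: card 8.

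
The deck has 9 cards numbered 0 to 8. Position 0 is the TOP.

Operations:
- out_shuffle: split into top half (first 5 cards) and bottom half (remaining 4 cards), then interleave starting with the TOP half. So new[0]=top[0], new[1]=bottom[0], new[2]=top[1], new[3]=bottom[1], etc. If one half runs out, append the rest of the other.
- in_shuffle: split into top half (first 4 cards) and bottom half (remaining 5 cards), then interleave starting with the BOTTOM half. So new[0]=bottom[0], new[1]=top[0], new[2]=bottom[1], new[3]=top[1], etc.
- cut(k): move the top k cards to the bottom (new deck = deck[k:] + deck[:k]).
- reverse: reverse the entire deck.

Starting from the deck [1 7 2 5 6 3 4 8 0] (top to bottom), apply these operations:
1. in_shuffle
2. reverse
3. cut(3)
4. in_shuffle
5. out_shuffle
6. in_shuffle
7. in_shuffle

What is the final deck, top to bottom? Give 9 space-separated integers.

After op 1 (in_shuffle): [6 1 3 7 4 2 8 5 0]
After op 2 (reverse): [0 5 8 2 4 7 3 1 6]
After op 3 (cut(3)): [2 4 7 3 1 6 0 5 8]
After op 4 (in_shuffle): [1 2 6 4 0 7 5 3 8]
After op 5 (out_shuffle): [1 7 2 5 6 3 4 8 0]
After op 6 (in_shuffle): [6 1 3 7 4 2 8 5 0]
After op 7 (in_shuffle): [4 6 2 1 8 3 5 7 0]

Answer: 4 6 2 1 8 3 5 7 0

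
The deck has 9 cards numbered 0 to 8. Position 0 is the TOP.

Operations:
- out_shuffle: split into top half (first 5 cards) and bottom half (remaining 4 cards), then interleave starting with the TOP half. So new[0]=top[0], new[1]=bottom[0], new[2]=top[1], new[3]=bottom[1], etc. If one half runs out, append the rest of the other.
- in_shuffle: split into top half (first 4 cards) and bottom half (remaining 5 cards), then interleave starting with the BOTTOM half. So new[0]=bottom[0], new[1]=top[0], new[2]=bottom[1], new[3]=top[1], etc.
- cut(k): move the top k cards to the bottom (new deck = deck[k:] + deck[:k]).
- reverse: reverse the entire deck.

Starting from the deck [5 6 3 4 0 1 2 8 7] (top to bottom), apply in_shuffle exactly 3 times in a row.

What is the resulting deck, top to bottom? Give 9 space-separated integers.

After op 1 (in_shuffle): [0 5 1 6 2 3 8 4 7]
After op 2 (in_shuffle): [2 0 3 5 8 1 4 6 7]
After op 3 (in_shuffle): [8 2 1 0 4 3 6 5 7]

Answer: 8 2 1 0 4 3 6 5 7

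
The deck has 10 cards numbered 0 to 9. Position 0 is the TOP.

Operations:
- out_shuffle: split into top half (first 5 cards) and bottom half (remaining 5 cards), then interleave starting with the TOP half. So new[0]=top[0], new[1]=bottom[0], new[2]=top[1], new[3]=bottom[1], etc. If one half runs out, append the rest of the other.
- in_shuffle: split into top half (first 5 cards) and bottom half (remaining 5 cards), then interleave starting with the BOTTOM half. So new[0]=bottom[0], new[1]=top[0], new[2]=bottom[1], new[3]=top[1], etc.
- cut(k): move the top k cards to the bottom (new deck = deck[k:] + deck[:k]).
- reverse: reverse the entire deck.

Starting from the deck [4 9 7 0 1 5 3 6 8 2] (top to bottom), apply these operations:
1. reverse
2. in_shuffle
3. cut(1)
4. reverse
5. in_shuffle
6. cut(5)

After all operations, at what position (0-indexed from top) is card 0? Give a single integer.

After op 1 (reverse): [2 8 6 3 5 1 0 7 9 4]
After op 2 (in_shuffle): [1 2 0 8 7 6 9 3 4 5]
After op 3 (cut(1)): [2 0 8 7 6 9 3 4 5 1]
After op 4 (reverse): [1 5 4 3 9 6 7 8 0 2]
After op 5 (in_shuffle): [6 1 7 5 8 4 0 3 2 9]
After op 6 (cut(5)): [4 0 3 2 9 6 1 7 5 8]
Card 0 is at position 1.

Answer: 1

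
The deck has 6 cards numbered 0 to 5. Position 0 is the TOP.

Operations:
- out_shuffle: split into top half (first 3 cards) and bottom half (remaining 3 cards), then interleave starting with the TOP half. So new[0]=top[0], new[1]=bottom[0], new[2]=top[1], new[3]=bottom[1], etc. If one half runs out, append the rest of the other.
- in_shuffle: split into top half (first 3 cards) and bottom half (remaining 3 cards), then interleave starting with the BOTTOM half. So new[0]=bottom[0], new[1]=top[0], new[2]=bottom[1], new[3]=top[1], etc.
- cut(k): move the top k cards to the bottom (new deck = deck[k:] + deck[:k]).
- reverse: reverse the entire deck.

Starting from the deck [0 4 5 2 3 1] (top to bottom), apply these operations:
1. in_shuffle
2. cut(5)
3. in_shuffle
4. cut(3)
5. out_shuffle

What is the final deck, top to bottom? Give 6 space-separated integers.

Answer: 2 3 1 5 0 4

Derivation:
After op 1 (in_shuffle): [2 0 3 4 1 5]
After op 2 (cut(5)): [5 2 0 3 4 1]
After op 3 (in_shuffle): [3 5 4 2 1 0]
After op 4 (cut(3)): [2 1 0 3 5 4]
After op 5 (out_shuffle): [2 3 1 5 0 4]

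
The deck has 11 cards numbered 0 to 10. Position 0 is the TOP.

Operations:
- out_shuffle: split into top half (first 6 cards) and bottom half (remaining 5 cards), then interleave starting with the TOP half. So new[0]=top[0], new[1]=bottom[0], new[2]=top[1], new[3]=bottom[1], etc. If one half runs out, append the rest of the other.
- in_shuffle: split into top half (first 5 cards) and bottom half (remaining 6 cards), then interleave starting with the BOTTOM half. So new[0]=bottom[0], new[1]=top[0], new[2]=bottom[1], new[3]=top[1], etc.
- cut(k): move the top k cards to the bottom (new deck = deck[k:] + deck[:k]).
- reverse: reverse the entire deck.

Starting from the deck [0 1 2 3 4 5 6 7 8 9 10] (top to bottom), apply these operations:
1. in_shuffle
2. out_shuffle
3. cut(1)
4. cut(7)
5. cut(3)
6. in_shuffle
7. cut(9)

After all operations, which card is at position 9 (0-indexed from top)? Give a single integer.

Answer: 3

Derivation:
After op 1 (in_shuffle): [5 0 6 1 7 2 8 3 9 4 10]
After op 2 (out_shuffle): [5 8 0 3 6 9 1 4 7 10 2]
After op 3 (cut(1)): [8 0 3 6 9 1 4 7 10 2 5]
After op 4 (cut(7)): [7 10 2 5 8 0 3 6 9 1 4]
After op 5 (cut(3)): [5 8 0 3 6 9 1 4 7 10 2]
After op 6 (in_shuffle): [9 5 1 8 4 0 7 3 10 6 2]
After op 7 (cut(9)): [6 2 9 5 1 8 4 0 7 3 10]
Position 9: card 3.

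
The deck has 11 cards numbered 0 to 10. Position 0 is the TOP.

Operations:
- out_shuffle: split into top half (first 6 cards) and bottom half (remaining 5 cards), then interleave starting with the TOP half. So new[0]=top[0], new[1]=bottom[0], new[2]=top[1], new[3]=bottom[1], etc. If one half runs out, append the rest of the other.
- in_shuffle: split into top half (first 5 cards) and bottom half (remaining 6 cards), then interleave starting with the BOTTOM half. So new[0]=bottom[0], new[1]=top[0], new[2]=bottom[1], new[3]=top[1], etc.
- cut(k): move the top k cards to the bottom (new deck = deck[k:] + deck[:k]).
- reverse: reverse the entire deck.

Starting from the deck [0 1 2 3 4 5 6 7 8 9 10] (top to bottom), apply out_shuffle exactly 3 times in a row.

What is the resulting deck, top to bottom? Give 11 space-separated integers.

Answer: 0 7 3 10 6 2 9 5 1 8 4

Derivation:
After op 1 (out_shuffle): [0 6 1 7 2 8 3 9 4 10 5]
After op 2 (out_shuffle): [0 3 6 9 1 4 7 10 2 5 8]
After op 3 (out_shuffle): [0 7 3 10 6 2 9 5 1 8 4]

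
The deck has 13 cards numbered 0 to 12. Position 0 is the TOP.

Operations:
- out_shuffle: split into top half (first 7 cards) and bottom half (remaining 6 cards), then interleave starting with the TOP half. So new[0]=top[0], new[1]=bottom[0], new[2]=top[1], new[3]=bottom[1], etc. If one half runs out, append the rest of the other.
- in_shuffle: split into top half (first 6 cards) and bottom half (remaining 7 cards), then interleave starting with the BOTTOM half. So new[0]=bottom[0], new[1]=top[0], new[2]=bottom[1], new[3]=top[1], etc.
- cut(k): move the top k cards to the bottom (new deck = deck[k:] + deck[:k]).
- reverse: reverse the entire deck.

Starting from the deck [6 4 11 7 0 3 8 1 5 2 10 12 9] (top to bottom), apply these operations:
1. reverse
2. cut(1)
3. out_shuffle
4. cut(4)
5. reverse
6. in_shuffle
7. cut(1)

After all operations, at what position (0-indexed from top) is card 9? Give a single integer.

Answer: 10

Derivation:
After op 1 (reverse): [9 12 10 2 5 1 8 3 0 7 11 4 6]
After op 2 (cut(1)): [12 10 2 5 1 8 3 0 7 11 4 6 9]
After op 3 (out_shuffle): [12 0 10 7 2 11 5 4 1 6 8 9 3]
After op 4 (cut(4)): [2 11 5 4 1 6 8 9 3 12 0 10 7]
After op 5 (reverse): [7 10 0 12 3 9 8 6 1 4 5 11 2]
After op 6 (in_shuffle): [8 7 6 10 1 0 4 12 5 3 11 9 2]
After op 7 (cut(1)): [7 6 10 1 0 4 12 5 3 11 9 2 8]
Card 9 is at position 10.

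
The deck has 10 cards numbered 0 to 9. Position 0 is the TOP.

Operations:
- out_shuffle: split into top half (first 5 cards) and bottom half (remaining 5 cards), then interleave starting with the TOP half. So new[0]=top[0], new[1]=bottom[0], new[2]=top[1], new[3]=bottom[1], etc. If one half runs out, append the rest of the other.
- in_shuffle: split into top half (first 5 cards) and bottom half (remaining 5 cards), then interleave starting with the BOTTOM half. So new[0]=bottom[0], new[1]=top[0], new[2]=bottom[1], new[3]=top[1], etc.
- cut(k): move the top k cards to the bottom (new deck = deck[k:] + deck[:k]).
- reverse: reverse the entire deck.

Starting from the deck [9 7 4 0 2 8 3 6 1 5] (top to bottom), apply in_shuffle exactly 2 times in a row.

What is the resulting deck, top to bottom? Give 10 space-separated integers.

After op 1 (in_shuffle): [8 9 3 7 6 4 1 0 5 2]
After op 2 (in_shuffle): [4 8 1 9 0 3 5 7 2 6]

Answer: 4 8 1 9 0 3 5 7 2 6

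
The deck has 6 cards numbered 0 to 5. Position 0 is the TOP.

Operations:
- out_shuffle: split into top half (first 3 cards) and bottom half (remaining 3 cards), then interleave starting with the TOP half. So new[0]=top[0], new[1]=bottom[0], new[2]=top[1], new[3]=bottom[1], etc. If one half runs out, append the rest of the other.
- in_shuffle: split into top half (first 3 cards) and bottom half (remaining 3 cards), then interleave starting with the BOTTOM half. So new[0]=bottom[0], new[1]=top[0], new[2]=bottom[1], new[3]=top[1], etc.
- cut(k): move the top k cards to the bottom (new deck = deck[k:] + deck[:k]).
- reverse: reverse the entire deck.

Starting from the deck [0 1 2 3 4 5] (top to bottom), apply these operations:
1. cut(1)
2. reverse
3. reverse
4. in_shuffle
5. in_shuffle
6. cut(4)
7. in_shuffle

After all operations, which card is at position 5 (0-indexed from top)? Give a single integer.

After op 1 (cut(1)): [1 2 3 4 5 0]
After op 2 (reverse): [0 5 4 3 2 1]
After op 3 (reverse): [1 2 3 4 5 0]
After op 4 (in_shuffle): [4 1 5 2 0 3]
After op 5 (in_shuffle): [2 4 0 1 3 5]
After op 6 (cut(4)): [3 5 2 4 0 1]
After op 7 (in_shuffle): [4 3 0 5 1 2]
Position 5: card 2.

Answer: 2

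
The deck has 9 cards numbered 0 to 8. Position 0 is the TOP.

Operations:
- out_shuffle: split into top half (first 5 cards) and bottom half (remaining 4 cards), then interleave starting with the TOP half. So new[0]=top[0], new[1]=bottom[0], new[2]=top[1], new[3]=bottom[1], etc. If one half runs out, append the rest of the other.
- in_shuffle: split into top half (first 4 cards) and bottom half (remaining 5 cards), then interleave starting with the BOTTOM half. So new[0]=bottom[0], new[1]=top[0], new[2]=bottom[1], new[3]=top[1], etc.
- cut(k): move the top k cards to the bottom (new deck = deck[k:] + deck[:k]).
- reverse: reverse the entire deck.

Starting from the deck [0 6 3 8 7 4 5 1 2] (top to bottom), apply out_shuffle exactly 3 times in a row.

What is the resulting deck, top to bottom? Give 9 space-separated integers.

Answer: 0 2 1 5 4 7 8 3 6

Derivation:
After op 1 (out_shuffle): [0 4 6 5 3 1 8 2 7]
After op 2 (out_shuffle): [0 1 4 8 6 2 5 7 3]
After op 3 (out_shuffle): [0 2 1 5 4 7 8 3 6]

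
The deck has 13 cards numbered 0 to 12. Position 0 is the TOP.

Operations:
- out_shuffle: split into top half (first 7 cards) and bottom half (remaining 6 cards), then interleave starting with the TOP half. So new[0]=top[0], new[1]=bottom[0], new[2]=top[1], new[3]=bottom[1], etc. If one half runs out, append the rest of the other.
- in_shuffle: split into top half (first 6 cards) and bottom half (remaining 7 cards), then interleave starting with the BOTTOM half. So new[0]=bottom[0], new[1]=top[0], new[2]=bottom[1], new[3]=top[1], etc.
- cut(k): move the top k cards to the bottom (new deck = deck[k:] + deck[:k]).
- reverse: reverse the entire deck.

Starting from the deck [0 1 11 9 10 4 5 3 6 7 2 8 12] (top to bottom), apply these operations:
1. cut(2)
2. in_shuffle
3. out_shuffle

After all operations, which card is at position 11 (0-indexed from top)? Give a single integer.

After op 1 (cut(2)): [11 9 10 4 5 3 6 7 2 8 12 0 1]
After op 2 (in_shuffle): [6 11 7 9 2 10 8 4 12 5 0 3 1]
After op 3 (out_shuffle): [6 4 11 12 7 5 9 0 2 3 10 1 8]
Position 11: card 1.

Answer: 1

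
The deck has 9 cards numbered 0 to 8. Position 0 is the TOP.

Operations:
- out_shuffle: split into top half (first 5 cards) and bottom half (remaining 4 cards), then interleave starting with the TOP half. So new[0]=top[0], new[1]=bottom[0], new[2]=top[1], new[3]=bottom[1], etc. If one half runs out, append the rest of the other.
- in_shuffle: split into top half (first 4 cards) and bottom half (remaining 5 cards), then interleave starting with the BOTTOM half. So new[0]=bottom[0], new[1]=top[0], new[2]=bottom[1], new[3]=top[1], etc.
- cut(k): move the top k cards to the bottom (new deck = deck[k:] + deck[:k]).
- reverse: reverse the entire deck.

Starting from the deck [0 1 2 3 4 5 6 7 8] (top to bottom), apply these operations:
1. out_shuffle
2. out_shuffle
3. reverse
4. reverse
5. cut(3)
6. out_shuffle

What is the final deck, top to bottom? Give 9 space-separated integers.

Answer: 3 2 1 0 8 7 6 5 4

Derivation:
After op 1 (out_shuffle): [0 5 1 6 2 7 3 8 4]
After op 2 (out_shuffle): [0 7 5 3 1 8 6 4 2]
After op 3 (reverse): [2 4 6 8 1 3 5 7 0]
After op 4 (reverse): [0 7 5 3 1 8 6 4 2]
After op 5 (cut(3)): [3 1 8 6 4 2 0 7 5]
After op 6 (out_shuffle): [3 2 1 0 8 7 6 5 4]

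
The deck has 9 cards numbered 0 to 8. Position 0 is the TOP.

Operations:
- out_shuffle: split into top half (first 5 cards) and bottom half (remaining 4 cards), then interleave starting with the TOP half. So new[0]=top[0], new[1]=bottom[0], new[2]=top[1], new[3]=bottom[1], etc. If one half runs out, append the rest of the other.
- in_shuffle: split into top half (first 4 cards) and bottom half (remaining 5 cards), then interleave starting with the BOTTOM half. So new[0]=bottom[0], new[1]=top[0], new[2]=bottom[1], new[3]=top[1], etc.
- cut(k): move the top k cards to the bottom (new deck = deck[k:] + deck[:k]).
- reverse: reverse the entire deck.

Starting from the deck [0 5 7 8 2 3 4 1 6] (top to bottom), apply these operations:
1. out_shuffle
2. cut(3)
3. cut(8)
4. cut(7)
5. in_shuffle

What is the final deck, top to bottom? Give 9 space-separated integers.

Answer: 7 0 1 3 8 5 6 4 2

Derivation:
After op 1 (out_shuffle): [0 3 5 4 7 1 8 6 2]
After op 2 (cut(3)): [4 7 1 8 6 2 0 3 5]
After op 3 (cut(8)): [5 4 7 1 8 6 2 0 3]
After op 4 (cut(7)): [0 3 5 4 7 1 8 6 2]
After op 5 (in_shuffle): [7 0 1 3 8 5 6 4 2]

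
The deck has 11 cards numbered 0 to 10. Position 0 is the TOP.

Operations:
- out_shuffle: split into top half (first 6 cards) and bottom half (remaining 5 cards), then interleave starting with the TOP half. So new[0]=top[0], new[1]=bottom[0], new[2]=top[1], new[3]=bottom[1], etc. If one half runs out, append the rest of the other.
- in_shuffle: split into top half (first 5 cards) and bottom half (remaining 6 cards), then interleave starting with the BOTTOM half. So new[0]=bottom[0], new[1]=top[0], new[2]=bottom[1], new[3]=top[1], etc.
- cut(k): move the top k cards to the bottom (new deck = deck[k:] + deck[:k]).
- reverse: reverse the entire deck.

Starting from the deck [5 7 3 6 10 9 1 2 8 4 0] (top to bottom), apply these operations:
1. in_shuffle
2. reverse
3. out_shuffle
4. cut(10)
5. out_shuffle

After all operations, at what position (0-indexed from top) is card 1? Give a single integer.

After op 1 (in_shuffle): [9 5 1 7 2 3 8 6 4 10 0]
After op 2 (reverse): [0 10 4 6 8 3 2 7 1 5 9]
After op 3 (out_shuffle): [0 2 10 7 4 1 6 5 8 9 3]
After op 4 (cut(10)): [3 0 2 10 7 4 1 6 5 8 9]
After op 5 (out_shuffle): [3 1 0 6 2 5 10 8 7 9 4]
Card 1 is at position 1.

Answer: 1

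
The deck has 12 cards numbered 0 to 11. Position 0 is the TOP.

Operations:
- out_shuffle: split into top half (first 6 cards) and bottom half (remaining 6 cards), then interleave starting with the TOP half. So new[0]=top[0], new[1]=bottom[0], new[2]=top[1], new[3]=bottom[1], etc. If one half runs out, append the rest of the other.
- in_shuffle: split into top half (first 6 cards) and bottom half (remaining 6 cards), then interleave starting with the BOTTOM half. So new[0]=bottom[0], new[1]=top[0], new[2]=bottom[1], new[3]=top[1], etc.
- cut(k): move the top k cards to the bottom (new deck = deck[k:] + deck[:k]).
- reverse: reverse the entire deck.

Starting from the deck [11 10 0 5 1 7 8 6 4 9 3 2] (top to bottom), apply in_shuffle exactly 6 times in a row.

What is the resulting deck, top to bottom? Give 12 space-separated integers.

Answer: 2 3 9 4 6 8 7 1 5 0 10 11

Derivation:
After op 1 (in_shuffle): [8 11 6 10 4 0 9 5 3 1 2 7]
After op 2 (in_shuffle): [9 8 5 11 3 6 1 10 2 4 7 0]
After op 3 (in_shuffle): [1 9 10 8 2 5 4 11 7 3 0 6]
After op 4 (in_shuffle): [4 1 11 9 7 10 3 8 0 2 6 5]
After op 5 (in_shuffle): [3 4 8 1 0 11 2 9 6 7 5 10]
After op 6 (in_shuffle): [2 3 9 4 6 8 7 1 5 0 10 11]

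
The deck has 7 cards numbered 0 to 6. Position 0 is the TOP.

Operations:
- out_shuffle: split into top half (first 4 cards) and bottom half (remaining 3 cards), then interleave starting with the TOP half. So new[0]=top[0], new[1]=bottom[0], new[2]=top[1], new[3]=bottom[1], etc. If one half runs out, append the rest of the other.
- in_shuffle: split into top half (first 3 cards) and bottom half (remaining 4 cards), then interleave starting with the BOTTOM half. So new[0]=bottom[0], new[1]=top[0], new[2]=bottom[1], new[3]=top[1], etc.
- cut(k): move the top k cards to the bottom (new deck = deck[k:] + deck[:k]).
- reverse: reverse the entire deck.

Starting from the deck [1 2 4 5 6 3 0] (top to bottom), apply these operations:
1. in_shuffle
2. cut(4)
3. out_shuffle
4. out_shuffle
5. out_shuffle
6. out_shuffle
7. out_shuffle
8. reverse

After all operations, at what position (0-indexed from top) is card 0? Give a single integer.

After op 1 (in_shuffle): [5 1 6 2 3 4 0]
After op 2 (cut(4)): [3 4 0 5 1 6 2]
After op 3 (out_shuffle): [3 1 4 6 0 2 5]
After op 4 (out_shuffle): [3 0 1 2 4 5 6]
After op 5 (out_shuffle): [3 4 0 5 1 6 2]
After op 6 (out_shuffle): [3 1 4 6 0 2 5]
After op 7 (out_shuffle): [3 0 1 2 4 5 6]
After op 8 (reverse): [6 5 4 2 1 0 3]
Card 0 is at position 5.

Answer: 5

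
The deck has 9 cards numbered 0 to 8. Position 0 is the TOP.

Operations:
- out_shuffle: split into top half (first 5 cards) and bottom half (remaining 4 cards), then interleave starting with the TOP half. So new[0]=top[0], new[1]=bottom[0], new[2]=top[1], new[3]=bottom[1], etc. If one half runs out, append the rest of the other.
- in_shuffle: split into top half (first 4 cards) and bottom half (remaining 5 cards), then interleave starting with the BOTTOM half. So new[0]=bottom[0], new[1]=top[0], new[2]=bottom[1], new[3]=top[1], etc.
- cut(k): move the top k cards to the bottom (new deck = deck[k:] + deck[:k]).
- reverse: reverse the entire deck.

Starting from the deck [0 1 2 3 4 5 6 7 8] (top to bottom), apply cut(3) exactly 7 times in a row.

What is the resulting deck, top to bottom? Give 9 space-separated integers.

Answer: 3 4 5 6 7 8 0 1 2

Derivation:
After op 1 (cut(3)): [3 4 5 6 7 8 0 1 2]
After op 2 (cut(3)): [6 7 8 0 1 2 3 4 5]
After op 3 (cut(3)): [0 1 2 3 4 5 6 7 8]
After op 4 (cut(3)): [3 4 5 6 7 8 0 1 2]
After op 5 (cut(3)): [6 7 8 0 1 2 3 4 5]
After op 6 (cut(3)): [0 1 2 3 4 5 6 7 8]
After op 7 (cut(3)): [3 4 5 6 7 8 0 1 2]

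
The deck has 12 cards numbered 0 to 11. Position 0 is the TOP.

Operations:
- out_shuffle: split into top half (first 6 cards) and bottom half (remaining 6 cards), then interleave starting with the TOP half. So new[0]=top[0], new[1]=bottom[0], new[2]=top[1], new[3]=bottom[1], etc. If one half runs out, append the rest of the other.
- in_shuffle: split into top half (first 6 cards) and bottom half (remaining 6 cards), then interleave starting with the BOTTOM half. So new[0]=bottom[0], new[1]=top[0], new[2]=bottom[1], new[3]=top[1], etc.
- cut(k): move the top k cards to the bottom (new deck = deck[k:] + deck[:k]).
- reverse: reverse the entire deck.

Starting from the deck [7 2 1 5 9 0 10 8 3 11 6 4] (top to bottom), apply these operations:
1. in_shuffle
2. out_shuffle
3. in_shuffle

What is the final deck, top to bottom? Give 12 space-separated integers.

Answer: 2 10 9 11 3 7 4 5 1 8 0 6

Derivation:
After op 1 (in_shuffle): [10 7 8 2 3 1 11 5 6 9 4 0]
After op 2 (out_shuffle): [10 11 7 5 8 6 2 9 3 4 1 0]
After op 3 (in_shuffle): [2 10 9 11 3 7 4 5 1 8 0 6]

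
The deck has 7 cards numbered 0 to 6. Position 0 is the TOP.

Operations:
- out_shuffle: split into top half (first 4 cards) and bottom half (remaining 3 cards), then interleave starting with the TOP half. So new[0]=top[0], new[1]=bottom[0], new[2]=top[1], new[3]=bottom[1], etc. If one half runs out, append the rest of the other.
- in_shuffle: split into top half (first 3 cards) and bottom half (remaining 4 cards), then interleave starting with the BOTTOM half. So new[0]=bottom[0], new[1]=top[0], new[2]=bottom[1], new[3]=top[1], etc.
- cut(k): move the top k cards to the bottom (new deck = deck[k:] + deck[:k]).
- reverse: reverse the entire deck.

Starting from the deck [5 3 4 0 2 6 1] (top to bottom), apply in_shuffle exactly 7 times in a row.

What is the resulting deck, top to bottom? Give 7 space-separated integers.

After op 1 (in_shuffle): [0 5 2 3 6 4 1]
After op 2 (in_shuffle): [3 0 6 5 4 2 1]
After op 3 (in_shuffle): [5 3 4 0 2 6 1]
After op 4 (in_shuffle): [0 5 2 3 6 4 1]
After op 5 (in_shuffle): [3 0 6 5 4 2 1]
After op 6 (in_shuffle): [5 3 4 0 2 6 1]
After op 7 (in_shuffle): [0 5 2 3 6 4 1]

Answer: 0 5 2 3 6 4 1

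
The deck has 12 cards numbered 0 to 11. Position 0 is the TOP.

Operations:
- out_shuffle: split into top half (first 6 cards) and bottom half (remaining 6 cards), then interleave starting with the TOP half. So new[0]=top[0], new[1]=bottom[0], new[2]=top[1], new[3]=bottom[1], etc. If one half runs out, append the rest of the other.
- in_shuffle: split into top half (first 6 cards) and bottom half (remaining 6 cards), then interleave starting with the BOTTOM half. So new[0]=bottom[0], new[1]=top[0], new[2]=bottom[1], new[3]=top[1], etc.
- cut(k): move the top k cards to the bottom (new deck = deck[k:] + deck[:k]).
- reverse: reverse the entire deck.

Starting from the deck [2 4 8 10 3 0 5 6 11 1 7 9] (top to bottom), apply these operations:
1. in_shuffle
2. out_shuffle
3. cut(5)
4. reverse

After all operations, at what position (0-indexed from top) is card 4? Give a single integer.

After op 1 (in_shuffle): [5 2 6 4 11 8 1 10 7 3 9 0]
After op 2 (out_shuffle): [5 1 2 10 6 7 4 3 11 9 8 0]
After op 3 (cut(5)): [7 4 3 11 9 8 0 5 1 2 10 6]
After op 4 (reverse): [6 10 2 1 5 0 8 9 11 3 4 7]
Card 4 is at position 10.

Answer: 10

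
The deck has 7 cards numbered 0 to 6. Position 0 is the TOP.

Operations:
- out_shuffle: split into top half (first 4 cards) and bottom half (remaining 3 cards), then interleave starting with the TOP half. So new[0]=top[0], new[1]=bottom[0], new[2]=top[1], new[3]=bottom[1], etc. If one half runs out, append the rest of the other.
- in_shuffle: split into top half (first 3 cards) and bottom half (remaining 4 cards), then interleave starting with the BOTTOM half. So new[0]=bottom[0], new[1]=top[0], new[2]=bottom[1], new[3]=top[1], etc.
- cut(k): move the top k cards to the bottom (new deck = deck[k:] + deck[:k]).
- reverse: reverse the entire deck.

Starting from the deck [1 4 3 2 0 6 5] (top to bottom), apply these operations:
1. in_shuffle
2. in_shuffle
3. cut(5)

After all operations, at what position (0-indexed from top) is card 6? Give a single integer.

After op 1 (in_shuffle): [2 1 0 4 6 3 5]
After op 2 (in_shuffle): [4 2 6 1 3 0 5]
After op 3 (cut(5)): [0 5 4 2 6 1 3]
Card 6 is at position 4.

Answer: 4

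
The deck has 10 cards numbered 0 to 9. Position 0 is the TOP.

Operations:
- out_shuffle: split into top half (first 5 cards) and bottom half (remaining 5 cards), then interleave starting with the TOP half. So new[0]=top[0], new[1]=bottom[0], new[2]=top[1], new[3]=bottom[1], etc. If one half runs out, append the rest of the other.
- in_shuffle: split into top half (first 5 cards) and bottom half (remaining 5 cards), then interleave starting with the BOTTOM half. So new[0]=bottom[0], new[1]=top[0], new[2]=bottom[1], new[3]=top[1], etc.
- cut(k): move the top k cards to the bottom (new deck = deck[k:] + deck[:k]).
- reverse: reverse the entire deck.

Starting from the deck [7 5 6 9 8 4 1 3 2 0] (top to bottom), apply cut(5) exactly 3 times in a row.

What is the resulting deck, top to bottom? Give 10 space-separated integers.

After op 1 (cut(5)): [4 1 3 2 0 7 5 6 9 8]
After op 2 (cut(5)): [7 5 6 9 8 4 1 3 2 0]
After op 3 (cut(5)): [4 1 3 2 0 7 5 6 9 8]

Answer: 4 1 3 2 0 7 5 6 9 8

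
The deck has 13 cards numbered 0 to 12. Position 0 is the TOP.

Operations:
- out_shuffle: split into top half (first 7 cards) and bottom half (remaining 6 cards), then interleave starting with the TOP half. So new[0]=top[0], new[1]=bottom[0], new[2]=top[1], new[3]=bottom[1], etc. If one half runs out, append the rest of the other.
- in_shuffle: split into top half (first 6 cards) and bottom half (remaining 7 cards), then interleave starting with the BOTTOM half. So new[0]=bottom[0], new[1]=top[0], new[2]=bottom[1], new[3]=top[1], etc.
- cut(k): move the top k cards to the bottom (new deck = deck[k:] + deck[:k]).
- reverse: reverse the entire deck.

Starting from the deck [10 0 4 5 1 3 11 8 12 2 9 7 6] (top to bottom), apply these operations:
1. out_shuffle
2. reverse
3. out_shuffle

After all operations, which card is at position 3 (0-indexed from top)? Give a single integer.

Answer: 4

Derivation:
After op 1 (out_shuffle): [10 8 0 12 4 2 5 9 1 7 3 6 11]
After op 2 (reverse): [11 6 3 7 1 9 5 2 4 12 0 8 10]
After op 3 (out_shuffle): [11 2 6 4 3 12 7 0 1 8 9 10 5]
Position 3: card 4.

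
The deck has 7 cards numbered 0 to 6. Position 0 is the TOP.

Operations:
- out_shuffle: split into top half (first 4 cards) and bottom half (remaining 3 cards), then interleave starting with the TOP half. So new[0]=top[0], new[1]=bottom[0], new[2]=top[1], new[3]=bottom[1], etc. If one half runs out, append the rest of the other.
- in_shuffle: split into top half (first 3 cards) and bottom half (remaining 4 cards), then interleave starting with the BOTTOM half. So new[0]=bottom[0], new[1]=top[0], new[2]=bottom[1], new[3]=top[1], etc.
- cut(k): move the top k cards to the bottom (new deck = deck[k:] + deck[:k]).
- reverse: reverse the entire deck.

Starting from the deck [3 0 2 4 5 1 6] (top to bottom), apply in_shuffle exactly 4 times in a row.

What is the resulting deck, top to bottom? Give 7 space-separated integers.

Answer: 4 3 5 0 1 2 6

Derivation:
After op 1 (in_shuffle): [4 3 5 0 1 2 6]
After op 2 (in_shuffle): [0 4 1 3 2 5 6]
After op 3 (in_shuffle): [3 0 2 4 5 1 6]
After op 4 (in_shuffle): [4 3 5 0 1 2 6]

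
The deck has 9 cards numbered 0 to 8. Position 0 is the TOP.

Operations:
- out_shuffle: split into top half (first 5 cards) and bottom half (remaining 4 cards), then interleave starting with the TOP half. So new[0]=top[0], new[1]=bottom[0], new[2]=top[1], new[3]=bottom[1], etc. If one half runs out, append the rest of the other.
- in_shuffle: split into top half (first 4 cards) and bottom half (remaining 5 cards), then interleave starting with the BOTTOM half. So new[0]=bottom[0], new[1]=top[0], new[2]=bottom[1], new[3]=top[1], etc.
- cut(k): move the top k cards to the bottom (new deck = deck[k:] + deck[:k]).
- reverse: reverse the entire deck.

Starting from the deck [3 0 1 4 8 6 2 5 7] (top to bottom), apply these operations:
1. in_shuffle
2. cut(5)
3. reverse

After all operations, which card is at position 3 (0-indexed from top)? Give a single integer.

After op 1 (in_shuffle): [8 3 6 0 2 1 5 4 7]
After op 2 (cut(5)): [1 5 4 7 8 3 6 0 2]
After op 3 (reverse): [2 0 6 3 8 7 4 5 1]
Position 3: card 3.

Answer: 3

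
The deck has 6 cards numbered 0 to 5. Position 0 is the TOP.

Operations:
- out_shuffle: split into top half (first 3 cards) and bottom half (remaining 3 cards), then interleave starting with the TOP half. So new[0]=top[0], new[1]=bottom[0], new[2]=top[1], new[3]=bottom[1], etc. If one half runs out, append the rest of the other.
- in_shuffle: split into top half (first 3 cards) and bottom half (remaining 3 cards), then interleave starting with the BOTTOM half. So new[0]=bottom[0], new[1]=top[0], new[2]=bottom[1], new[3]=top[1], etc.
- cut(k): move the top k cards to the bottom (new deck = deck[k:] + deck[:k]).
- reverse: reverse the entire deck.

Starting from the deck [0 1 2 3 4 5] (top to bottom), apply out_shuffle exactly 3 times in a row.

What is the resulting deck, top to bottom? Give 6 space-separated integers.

After op 1 (out_shuffle): [0 3 1 4 2 5]
After op 2 (out_shuffle): [0 4 3 2 1 5]
After op 3 (out_shuffle): [0 2 4 1 3 5]

Answer: 0 2 4 1 3 5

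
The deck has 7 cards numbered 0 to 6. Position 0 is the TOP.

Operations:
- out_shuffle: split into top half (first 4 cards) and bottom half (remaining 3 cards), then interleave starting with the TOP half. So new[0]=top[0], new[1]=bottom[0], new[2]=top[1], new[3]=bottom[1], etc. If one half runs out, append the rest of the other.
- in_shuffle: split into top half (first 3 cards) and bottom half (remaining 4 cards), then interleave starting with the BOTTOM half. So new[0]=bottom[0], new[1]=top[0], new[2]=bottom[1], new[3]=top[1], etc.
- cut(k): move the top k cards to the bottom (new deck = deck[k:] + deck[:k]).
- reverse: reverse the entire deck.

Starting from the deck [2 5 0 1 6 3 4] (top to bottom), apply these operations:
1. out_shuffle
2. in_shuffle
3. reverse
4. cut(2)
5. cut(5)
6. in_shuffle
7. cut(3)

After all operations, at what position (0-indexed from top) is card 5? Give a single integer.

After op 1 (out_shuffle): [2 6 5 3 0 4 1]
After op 2 (in_shuffle): [3 2 0 6 4 5 1]
After op 3 (reverse): [1 5 4 6 0 2 3]
After op 4 (cut(2)): [4 6 0 2 3 1 5]
After op 5 (cut(5)): [1 5 4 6 0 2 3]
After op 6 (in_shuffle): [6 1 0 5 2 4 3]
After op 7 (cut(3)): [5 2 4 3 6 1 0]
Card 5 is at position 0.

Answer: 0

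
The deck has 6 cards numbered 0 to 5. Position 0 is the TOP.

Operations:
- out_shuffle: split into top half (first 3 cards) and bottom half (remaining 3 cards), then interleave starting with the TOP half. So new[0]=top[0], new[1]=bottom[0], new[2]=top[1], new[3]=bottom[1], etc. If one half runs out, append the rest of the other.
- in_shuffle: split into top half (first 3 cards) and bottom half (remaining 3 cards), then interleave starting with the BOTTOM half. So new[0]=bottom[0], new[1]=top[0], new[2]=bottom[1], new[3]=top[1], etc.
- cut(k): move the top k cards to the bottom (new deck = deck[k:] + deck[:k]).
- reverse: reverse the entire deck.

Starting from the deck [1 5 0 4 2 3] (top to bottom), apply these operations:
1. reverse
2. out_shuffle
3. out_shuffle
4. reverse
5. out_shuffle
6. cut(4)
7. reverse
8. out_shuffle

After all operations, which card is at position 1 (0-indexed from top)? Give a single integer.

After op 1 (reverse): [3 2 4 0 5 1]
After op 2 (out_shuffle): [3 0 2 5 4 1]
After op 3 (out_shuffle): [3 5 0 4 2 1]
After op 4 (reverse): [1 2 4 0 5 3]
After op 5 (out_shuffle): [1 0 2 5 4 3]
After op 6 (cut(4)): [4 3 1 0 2 5]
After op 7 (reverse): [5 2 0 1 3 4]
After op 8 (out_shuffle): [5 1 2 3 0 4]
Position 1: card 1.

Answer: 1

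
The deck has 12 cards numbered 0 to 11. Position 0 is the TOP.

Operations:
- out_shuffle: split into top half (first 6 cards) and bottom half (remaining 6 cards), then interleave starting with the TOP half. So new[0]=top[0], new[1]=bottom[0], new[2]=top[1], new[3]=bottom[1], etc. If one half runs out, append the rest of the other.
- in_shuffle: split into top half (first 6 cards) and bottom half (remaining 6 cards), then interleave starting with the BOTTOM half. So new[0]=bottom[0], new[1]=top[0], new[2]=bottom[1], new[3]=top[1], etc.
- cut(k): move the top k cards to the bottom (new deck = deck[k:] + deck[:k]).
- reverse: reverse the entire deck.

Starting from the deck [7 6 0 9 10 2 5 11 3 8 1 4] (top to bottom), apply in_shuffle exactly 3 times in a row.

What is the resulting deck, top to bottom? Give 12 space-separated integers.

Answer: 10 8 6 5 4 9 3 7 2 1 0 11

Derivation:
After op 1 (in_shuffle): [5 7 11 6 3 0 8 9 1 10 4 2]
After op 2 (in_shuffle): [8 5 9 7 1 11 10 6 4 3 2 0]
After op 3 (in_shuffle): [10 8 6 5 4 9 3 7 2 1 0 11]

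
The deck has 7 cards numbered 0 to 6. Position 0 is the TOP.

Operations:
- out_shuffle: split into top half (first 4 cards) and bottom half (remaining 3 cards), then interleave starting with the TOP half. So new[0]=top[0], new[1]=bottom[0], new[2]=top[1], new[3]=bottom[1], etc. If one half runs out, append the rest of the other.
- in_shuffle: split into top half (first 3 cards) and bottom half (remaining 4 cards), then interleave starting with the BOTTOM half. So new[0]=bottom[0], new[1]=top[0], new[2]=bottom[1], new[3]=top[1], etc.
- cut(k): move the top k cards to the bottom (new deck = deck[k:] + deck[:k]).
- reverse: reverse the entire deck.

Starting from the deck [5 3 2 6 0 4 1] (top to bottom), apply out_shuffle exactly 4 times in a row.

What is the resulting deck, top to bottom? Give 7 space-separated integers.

After op 1 (out_shuffle): [5 0 3 4 2 1 6]
After op 2 (out_shuffle): [5 2 0 1 3 6 4]
After op 3 (out_shuffle): [5 3 2 6 0 4 1]
After op 4 (out_shuffle): [5 0 3 4 2 1 6]

Answer: 5 0 3 4 2 1 6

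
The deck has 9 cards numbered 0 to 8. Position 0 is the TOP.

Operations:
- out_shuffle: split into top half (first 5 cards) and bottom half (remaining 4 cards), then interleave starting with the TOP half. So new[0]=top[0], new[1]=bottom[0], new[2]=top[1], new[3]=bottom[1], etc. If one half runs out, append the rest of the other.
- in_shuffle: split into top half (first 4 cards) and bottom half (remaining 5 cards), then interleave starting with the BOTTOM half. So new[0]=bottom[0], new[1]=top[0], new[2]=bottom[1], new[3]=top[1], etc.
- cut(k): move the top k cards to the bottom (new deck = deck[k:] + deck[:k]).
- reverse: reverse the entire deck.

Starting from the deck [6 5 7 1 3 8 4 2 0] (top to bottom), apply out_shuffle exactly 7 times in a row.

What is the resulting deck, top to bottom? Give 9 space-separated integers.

After op 1 (out_shuffle): [6 8 5 4 7 2 1 0 3]
After op 2 (out_shuffle): [6 2 8 1 5 0 4 3 7]
After op 3 (out_shuffle): [6 0 2 4 8 3 1 7 5]
After op 4 (out_shuffle): [6 3 0 1 2 7 4 5 8]
After op 5 (out_shuffle): [6 7 3 4 0 5 1 8 2]
After op 6 (out_shuffle): [6 5 7 1 3 8 4 2 0]
After op 7 (out_shuffle): [6 8 5 4 7 2 1 0 3]

Answer: 6 8 5 4 7 2 1 0 3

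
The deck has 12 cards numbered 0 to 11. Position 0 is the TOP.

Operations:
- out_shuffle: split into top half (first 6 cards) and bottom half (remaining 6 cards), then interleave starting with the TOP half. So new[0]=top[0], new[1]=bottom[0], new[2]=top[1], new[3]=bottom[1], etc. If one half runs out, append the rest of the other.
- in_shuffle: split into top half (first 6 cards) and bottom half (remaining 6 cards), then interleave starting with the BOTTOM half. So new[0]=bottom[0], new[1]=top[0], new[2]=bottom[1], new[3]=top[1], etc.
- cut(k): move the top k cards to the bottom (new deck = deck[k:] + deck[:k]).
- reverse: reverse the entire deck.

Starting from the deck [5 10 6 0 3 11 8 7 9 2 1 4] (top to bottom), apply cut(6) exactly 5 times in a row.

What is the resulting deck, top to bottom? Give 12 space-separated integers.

After op 1 (cut(6)): [8 7 9 2 1 4 5 10 6 0 3 11]
After op 2 (cut(6)): [5 10 6 0 3 11 8 7 9 2 1 4]
After op 3 (cut(6)): [8 7 9 2 1 4 5 10 6 0 3 11]
After op 4 (cut(6)): [5 10 6 0 3 11 8 7 9 2 1 4]
After op 5 (cut(6)): [8 7 9 2 1 4 5 10 6 0 3 11]

Answer: 8 7 9 2 1 4 5 10 6 0 3 11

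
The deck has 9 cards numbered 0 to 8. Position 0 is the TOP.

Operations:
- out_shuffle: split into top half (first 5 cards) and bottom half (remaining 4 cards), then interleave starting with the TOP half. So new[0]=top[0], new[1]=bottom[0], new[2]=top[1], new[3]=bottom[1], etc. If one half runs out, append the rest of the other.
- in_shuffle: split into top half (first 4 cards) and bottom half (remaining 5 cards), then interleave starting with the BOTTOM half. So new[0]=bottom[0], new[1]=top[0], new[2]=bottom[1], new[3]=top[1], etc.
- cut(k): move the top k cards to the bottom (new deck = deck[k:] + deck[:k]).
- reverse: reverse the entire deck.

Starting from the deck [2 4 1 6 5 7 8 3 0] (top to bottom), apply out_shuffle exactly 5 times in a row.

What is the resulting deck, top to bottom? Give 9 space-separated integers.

Answer: 2 1 5 8 0 4 6 7 3

Derivation:
After op 1 (out_shuffle): [2 7 4 8 1 3 6 0 5]
After op 2 (out_shuffle): [2 3 7 6 4 0 8 5 1]
After op 3 (out_shuffle): [2 0 3 8 7 5 6 1 4]
After op 4 (out_shuffle): [2 5 0 6 3 1 8 4 7]
After op 5 (out_shuffle): [2 1 5 8 0 4 6 7 3]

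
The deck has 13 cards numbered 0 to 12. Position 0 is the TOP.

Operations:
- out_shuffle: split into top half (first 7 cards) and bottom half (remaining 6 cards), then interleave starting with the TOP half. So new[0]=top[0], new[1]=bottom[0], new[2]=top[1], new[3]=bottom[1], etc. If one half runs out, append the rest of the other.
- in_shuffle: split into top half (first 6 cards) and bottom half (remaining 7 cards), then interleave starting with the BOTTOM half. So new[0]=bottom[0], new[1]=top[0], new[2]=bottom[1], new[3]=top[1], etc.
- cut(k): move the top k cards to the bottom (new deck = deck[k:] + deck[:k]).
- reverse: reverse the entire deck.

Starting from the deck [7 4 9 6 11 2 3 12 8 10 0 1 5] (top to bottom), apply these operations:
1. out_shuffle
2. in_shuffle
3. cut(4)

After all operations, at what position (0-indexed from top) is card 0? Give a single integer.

Answer: 11

Derivation:
After op 1 (out_shuffle): [7 12 4 8 9 10 6 0 11 1 2 5 3]
After op 2 (in_shuffle): [6 7 0 12 11 4 1 8 2 9 5 10 3]
After op 3 (cut(4)): [11 4 1 8 2 9 5 10 3 6 7 0 12]
Card 0 is at position 11.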